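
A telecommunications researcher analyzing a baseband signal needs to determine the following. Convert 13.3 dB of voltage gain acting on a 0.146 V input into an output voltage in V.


Output voltage from dB gain:
V_out = V_in * 10^(gain_dB / 20)
      = 0.146 * 10^(13.3 / 20)
      = 0.146 * 4.62381
      = 0.6751 V

0.6751 V


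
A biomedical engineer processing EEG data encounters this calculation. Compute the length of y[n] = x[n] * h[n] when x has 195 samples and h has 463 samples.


Linear convolution output length:
L = N + M - 1
  = 195 + 463 - 1
  = 657 samples

657


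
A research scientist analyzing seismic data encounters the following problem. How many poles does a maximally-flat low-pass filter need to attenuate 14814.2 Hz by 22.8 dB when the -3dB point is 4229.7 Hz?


Butterworth filter order formula:
n = log10(10^(A/10) - 1) / (2 * log10(f_stop/f_pass))
10^(22.8/10) - 1 = 189.5461
f_stop/f_pass = 14814.2 / 4229.7 = 3.5024
n = 2.0921 -> ceil = 3

3


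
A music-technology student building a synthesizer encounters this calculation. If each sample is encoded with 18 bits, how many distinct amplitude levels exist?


Number of quantization levels = 2^N
= 2^18
= 262144

262144


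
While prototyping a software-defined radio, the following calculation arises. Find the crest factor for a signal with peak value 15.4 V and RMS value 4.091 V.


Crest factor is the ratio of peak to RMS:
CF = V_peak / V_rms
   = 15.4 / 4.091
   = 3.7644

3.7644


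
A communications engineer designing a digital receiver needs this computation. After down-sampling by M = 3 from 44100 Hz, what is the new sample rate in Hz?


Decimation reduces the sample rate:
fs_out = fs_in / M
       = 44100 / 3
       = 14700.0 Hz

14700.0 Hz


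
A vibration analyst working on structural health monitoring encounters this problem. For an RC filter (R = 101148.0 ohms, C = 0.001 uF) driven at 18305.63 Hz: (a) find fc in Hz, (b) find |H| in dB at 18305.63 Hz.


Step 1 — cutoff frequency:
fc = 1 / (2*pi*R*C)
C = 0.001 uF = 1e-09 F
fc = 1 / (2*pi*101148.0*1e-09)
   = 1573.486 Hz

Step 2 — magnitude at f = 18305.63 Hz:
|H(f)| = 1 / sqrt(1 + (f/fc)^2)
f/fc = 18305.63 / 1573.486 = 11.633805
|H| = 1 / sqrt(1 + 135.345419) = 0.0856406
|H|_dB = 20*log10(0.0856406) = -21.35 dB

fc = 1573.486 Hz; |H(18305.63 Hz)| = -21.35 dB


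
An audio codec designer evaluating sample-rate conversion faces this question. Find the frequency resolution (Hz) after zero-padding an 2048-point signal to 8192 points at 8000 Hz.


Frequency resolution after zero-padding:
N_padded = 2048 * 4 = 8192
df = fs / N_padded
   = 8000 / 8192
   = 0.9766 Hz

0.9766 Hz


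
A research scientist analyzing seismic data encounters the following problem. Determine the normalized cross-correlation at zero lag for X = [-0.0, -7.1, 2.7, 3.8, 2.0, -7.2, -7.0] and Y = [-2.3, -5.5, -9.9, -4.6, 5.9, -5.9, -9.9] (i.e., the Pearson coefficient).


Pearson correlation coefficient (population):
r = cov(X,Y) / (std(X) * std(Y))
Mean X = -1.8286, Mean Y = -4.6
Cov(X,Y) = 8.505714
Std(X) = 4.683928, Std(Y) = 4.988845
r = 0.364

0.364


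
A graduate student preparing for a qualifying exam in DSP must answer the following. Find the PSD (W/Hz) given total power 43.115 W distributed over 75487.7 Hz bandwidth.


Power spectral density:
PSD = P / BW
    = 43.115 / 75487.7
    = 0.00057115 W/Hz

0.00057115 W/Hz


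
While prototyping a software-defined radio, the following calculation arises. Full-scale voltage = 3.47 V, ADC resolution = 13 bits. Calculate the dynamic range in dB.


Dynamic range from full-scale to LSB:
V_min = V_max / 2^bits = 3.47 / 2^13
DR = 20 * log10(V_max / V_min)
   = 20 * log10(2^13)
   = 20 * 13 * log10(2)
   = 78.27 dB

78.27 dB


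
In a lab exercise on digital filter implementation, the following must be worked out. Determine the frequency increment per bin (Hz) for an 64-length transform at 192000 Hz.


DFT frequency resolution:
df = fs / N
   = 192000 / 64
   = 3000.0 Hz

3000.0 Hz


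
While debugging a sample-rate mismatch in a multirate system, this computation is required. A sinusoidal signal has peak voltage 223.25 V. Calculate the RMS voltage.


RMS voltage for a sinusoidal waveform:
V_rms = V_peak / sqrt(2)
      = 223.25 / 1.414214
      = 157.862 V

157.862 V


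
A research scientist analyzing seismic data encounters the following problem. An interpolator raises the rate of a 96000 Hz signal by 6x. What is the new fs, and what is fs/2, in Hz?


Step 1 — output sample rate after interpolation by L:
fs_out = L * fs_in = 6 * 96000 = 576000 Hz

Step 2 — Nyquist frequency of the output stream:
f_Nyq = fs_out / 2 = 576000 / 2 = 288000.0 Hz

fs_out = 576000 Hz; f_Nyquist = 288000.0 Hz


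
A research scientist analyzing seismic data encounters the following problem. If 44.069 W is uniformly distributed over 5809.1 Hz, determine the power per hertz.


Power spectral density:
PSD = P / BW
    = 44.069 / 5809.1
    = 0.0075862 W/Hz

0.0075862 W/Hz


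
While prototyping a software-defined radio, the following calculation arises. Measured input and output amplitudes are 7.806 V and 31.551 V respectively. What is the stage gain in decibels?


Voltage gain in dB:
G = 20 * log10(Vout / Vin)
  = 20 * log10(31.551 / 7.806)
  = 20 * log10(4.041891)
  = 20 * 0.606585
  = 12.13 dB

12.13 dB


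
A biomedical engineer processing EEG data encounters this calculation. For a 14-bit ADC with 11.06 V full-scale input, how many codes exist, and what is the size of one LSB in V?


Step 1 — number of quantization levels:
L = 2^N = 2^14 = 16384

Step 2 — LSB step size:
delta = Vfs / L
      = 11.06 / 16384
      = 0.00067505 V

Levels = 16384; step size = 0.00067505 V


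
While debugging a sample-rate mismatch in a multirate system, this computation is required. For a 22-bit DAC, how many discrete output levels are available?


Number of quantization levels = 2^N
= 2^22
= 4194304

4194304


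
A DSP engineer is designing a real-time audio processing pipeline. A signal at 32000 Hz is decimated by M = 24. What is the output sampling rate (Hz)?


Decimation reduces the sample rate:
fs_out = fs_in / M
       = 32000 / 24
       = 1333.3333 Hz

1333.3333 Hz


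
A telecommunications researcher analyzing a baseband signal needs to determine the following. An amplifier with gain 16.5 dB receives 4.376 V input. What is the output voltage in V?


Output voltage from dB gain:
V_out = V_in * 10^(gain_dB / 20)
      = 4.376 * 10^(16.5 / 20)
      = 4.376 * 6.683439
      = 29.2467 V

29.2467 V


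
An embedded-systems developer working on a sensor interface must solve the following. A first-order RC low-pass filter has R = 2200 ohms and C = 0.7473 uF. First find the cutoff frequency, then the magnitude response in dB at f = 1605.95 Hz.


Step 1 — cutoff frequency:
fc = 1 / (2*pi*R*C)
C = 0.7473 uF = 7.473e-07 F
fc = 1 / (2*pi*2200*7.473e-07)
   = 96.806 Hz

Step 2 — magnitude at f = 1605.95 Hz:
|H(f)| = 1 / sqrt(1 + (f/fc)^2)
f/fc = 1605.95 / 96.806 = 16.589364
|H| = 1 / sqrt(1 + 275.206998) = 0.0601704
|H|_dB = 20*log10(0.0601704) = -24.41 dB

fc = 96.806 Hz; |H(1605.95 Hz)| = -24.41 dB


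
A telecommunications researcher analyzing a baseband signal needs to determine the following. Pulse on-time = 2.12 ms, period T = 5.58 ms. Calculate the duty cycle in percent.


Duty cycle as a percentage:
DC = (t_on / T) * 100
   = (2.12 / 5.58) * 100
   = 0.379928 * 100
   = 37.99 %

37.99 %


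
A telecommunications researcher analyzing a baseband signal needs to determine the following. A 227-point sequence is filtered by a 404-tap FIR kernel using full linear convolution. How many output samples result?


Linear convolution output length:
L = N + M - 1
  = 227 + 404 - 1
  = 630 samples

630


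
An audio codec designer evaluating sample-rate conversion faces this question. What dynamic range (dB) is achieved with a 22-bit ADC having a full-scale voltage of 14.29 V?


Dynamic range from full-scale to LSB:
V_min = V_max / 2^bits = 14.29 / 2^22
DR = 20 * log10(V_max / V_min)
   = 20 * log10(2^22)
   = 20 * 22 * log10(2)
   = 132.45 dB

132.45 dB


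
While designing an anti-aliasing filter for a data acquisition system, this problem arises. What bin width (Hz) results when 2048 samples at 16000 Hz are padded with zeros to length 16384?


Frequency resolution after zero-padding:
N_padded = 2048 * 8 = 16384
df = fs / N_padded
   = 16000 / 16384
   = 0.9766 Hz

0.9766 Hz


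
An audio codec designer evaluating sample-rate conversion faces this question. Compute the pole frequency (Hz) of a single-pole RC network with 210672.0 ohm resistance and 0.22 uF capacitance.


Cutoff frequency of a first-order RC filter:
fc = 1 / (2 * pi * R * C)
C = 0.22 uF = 2.2e-07 F
fc = 1 / (2 * pi * 210672.0 * 2.2e-07)
   = 1 / 0.29121206730751
   = 3.433924 Hz

3.433924 Hz


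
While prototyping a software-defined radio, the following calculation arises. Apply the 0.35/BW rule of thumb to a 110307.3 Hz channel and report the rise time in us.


Rise time from bandwidth relationship:
tr = 0.35 / BW
   = 0.35 / 110307.3
   = 3.172954102e-06 s
   = 3.173 us

3.173 us


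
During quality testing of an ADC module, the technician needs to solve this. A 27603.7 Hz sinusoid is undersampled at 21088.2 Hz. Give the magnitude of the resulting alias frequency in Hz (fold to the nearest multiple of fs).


Compute the nearest integer multiple of fs to the signal:
n = round(27603.7 / 21088.2) = 1
f_alias = |27603.7 - 1 * 21088.2|
        = |27603.7 - 21088.2|
        = 6515.5 Hz

6515.5


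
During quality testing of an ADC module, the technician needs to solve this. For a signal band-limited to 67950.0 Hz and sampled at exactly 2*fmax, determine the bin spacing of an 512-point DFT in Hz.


Step 1 — Nyquist sampling rate:
fs = 2 * fmax = 2 * 67950.0 = 135900.0 Hz

Step 2 — DFT bin spacing:
df = fs / N = 135900.0 / 512 = 265.4297 Hz

265.4297 Hz


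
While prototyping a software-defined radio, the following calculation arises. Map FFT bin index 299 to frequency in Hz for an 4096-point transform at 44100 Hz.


Frequency of DFT bin k:
f_k = k * fs / N
    = 299 * 44100 / 4096
    = 13185900 / 4096
    = 3219.214 Hz

3219.214 Hz


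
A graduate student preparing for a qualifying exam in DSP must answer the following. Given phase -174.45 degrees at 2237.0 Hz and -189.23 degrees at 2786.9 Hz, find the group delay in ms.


Group delay from phase difference:
tau = -d(phi)/d(omega)
d(phi) = -14.78 deg = -0.25796 rad
d(omega) = 2*pi*(2786.9 - 2237.0) = 3455.1236 rad/s
tau = -(-0.25796) / 3455.1236
    = 0.0747 ms

0.0747 ms


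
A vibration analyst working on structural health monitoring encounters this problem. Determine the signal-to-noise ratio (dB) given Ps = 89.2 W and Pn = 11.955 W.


SNR in decibels:
SNR = 10 * log10(Ps / Pn)
    = 10 * log10(89.2 / 11.955)
    = 10 * log10(7.4613)
    = 10 * 0.8728
    = 8.73 dB

8.73 dB


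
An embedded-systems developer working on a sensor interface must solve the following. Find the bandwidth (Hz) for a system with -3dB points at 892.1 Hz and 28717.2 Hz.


Bandwidth is the difference of -3dB frequencies:
BW = f_high - f_low
   = 28717.2 - 892.1
   = 27825.1 Hz

27825.1 Hz


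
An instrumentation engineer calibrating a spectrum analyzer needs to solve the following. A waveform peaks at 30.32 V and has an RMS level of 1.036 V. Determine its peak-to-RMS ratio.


Crest factor is the ratio of peak to RMS:
CF = V_peak / V_rms
   = 30.32 / 1.036
   = 29.2664

29.2664


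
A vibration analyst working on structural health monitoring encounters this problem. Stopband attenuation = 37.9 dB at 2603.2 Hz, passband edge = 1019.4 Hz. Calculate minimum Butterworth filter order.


Butterworth filter order formula:
n = log10(10^(A/10) - 1) / (2 * log10(f_stop/f_pass))
10^(37.9/10) - 1 = 6164.95
f_stop/f_pass = 2603.2 / 1019.4 = 2.5537
n = 4.6541 -> ceil = 5

5


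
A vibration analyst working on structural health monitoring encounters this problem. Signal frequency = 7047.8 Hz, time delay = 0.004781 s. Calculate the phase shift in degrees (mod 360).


Phase shift from frequency and time delay:
phi = 360 * f * t_delay
    = 360 * 7047.8 * 0.004781
    = 12130.39 degrees
    mod 360 = 250.39 degrees

250.39 degrees


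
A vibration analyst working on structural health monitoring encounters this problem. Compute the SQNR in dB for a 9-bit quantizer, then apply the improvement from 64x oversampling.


Step 1 — baseline SQNR at Nyquist:
SQNR_base = 6.02*N + 1.76
          = 6.02*9 + 1.76
          = 55.94 dB

Step 2 — oversampling processing gain:
G = 10*log10(OSR) = 10*log10(64) = 18.06 dB

Step 3 — total:
SQNR_total = 55.94 + 18.06 = 74.0 dB

Base SQNR = 55.94 dB; oversampled SQNR = 74.0 dB


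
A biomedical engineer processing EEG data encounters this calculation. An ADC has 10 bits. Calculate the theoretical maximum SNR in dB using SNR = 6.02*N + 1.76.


Theoretical SNR for a full-scale sinusoid:
SNR = 6.02 * N + 1.76
    = 6.02 * 10 + 1.76
    = 60.2 + 1.76
    = 61.96 dB

61.96 dB


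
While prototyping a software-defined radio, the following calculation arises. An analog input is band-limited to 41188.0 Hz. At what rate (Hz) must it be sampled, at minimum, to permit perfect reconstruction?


The Nyquist rate is twice the maximum frequency component.
fs_min = 2 * fmax
      = 2 * 41188.0
      = 82376.0 Hz

82376.0


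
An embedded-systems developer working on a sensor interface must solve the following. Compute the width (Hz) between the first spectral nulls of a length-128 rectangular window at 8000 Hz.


Main lobe width for a rectangular window:
Width = 2 * fs / N
      = 2 * 8000 / 128
      = 16000 / 128
      = 125.0 Hz

125.0 Hz


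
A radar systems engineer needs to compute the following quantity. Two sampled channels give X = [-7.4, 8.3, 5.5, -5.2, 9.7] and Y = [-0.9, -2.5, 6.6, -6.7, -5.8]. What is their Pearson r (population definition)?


Pearson correlation coefficient (population):
r = cov(X,Y) / (std(X) * std(Y))
Mean X = 2.18, Mean Y = -1.86
Cov(X,Y) = 4.2128
Std(X) = 7.088977, Std(Y) = 4.729736
r = 0.1256

0.1256


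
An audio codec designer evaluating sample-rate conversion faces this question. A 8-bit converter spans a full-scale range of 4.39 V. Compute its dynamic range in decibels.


Dynamic range from full-scale to LSB:
V_min = V_max / 2^bits = 4.39 / 2^8
DR = 20 * log10(V_max / V_min)
   = 20 * log10(2^8)
   = 20 * 8 * log10(2)
   = 48.16 dB

48.16 dB


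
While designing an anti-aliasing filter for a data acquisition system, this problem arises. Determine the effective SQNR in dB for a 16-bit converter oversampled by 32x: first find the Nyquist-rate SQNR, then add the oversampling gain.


Step 1 — baseline SQNR at Nyquist:
SQNR_base = 6.02*N + 1.76
          = 6.02*16 + 1.76
          = 98.08 dB

Step 2 — oversampling processing gain:
G = 10*log10(OSR) = 10*log10(32) = 15.05 dB

Step 3 — total:
SQNR_total = 98.08 + 15.05 = 113.13 dB

Base SQNR = 98.08 dB; oversampled SQNR = 113.13 dB


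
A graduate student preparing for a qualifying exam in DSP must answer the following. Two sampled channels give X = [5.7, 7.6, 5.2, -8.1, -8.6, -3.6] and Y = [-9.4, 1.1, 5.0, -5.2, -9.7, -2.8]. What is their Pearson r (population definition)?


Pearson correlation coefficient (population):
r = cov(X,Y) / (std(X) * std(Y))
Mean X = -0.3, Mean Y = -3.5
Cov(X,Y) = 18.35
Std(X) = 6.699254, Std(Y) = 5.323533
r = 0.5145

0.5145


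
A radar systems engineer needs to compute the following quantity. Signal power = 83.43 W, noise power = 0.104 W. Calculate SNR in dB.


SNR in decibels:
SNR = 10 * log10(Ps / Pn)
    = 10 * log10(83.43 / 0.104)
    = 10 * log10(802.2115)
    = 10 * 2.9043
    = 29.04 dB

29.04 dB


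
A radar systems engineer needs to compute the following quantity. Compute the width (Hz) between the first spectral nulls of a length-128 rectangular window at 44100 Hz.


Main lobe width for a rectangular window:
Width = 2 * fs / N
      = 2 * 44100 / 128
      = 88200 / 128
      = 689.062 Hz

689.062 Hz


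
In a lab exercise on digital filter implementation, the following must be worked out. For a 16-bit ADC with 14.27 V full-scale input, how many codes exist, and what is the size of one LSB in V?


Step 1 — number of quantization levels:
L = 2^N = 2^16 = 65536

Step 2 — LSB step size:
delta = Vfs / L
      = 14.27 / 65536
      = 0.00021774 V

Levels = 65536; step size = 0.00021774 V


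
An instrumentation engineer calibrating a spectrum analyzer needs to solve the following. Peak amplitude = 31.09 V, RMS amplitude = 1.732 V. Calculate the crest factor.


Crest factor is the ratio of peak to RMS:
CF = V_peak / V_rms
   = 31.09 / 1.732
   = 17.9503

17.9503


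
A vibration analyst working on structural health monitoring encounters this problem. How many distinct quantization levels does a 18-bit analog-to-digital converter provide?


Number of quantization levels = 2^N
= 2^18
= 262144

262144


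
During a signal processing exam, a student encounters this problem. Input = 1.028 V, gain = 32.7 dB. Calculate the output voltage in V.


Output voltage from dB gain:
V_out = V_in * 10^(gain_dB / 20)
      = 1.028 * 10^(32.7 / 20)
      = 1.028 * 43.151908
      = 44.3602 V

44.3602 V


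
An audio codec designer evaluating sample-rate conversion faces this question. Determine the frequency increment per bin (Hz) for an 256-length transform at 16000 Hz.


DFT frequency resolution:
df = fs / N
   = 16000 / 256
   = 62.5 Hz

62.5 Hz


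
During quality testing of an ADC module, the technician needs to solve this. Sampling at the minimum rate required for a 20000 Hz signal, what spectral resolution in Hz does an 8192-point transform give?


Step 1 — Nyquist sampling rate:
fs = 2 * fmax = 2 * 20000 = 40000 Hz

Step 2 — DFT bin spacing:
df = fs / N = 40000 / 8192 = 4.8828 Hz

4.8828 Hz


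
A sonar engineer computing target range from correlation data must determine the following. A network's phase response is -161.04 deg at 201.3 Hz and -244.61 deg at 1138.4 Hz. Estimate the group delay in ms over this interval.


Group delay from phase difference:
tau = -d(phi)/d(omega)
d(phi) = -83.57 deg = -1.458572 rad
d(omega) = 2*pi*(1138.4 - 201.3) = 5887.973 rad/s
tau = -(-1.458572) / 5887.973
    = 0.2477 ms

0.2477 ms


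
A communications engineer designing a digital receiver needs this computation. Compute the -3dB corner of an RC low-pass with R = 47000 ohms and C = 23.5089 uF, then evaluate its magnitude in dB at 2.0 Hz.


Step 1 — cutoff frequency:
fc = 1 / (2*pi*R*C)
C = 23.5089 uF = 2.35089e-05 F
fc = 1 / (2*pi*47000*2.35089e-05)
   = 0.144042 Hz

Step 2 — magnitude at f = 2.0 Hz:
|H(f)| = 1 / sqrt(1 + (f/fc)^2)
f/fc = 2.0 / 0.144042 = 13.884839
|H| = 1 / sqrt(1 + 192.788754) = 0.0718349
|H|_dB = 20*log10(0.0718349) = -22.87 dB

fc = 0.144042 Hz; |H(2.0 Hz)| = -22.87 dB


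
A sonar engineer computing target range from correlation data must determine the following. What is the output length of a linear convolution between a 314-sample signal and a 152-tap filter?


Linear convolution output length:
L = N + M - 1
  = 314 + 152 - 1
  = 465 samples

465


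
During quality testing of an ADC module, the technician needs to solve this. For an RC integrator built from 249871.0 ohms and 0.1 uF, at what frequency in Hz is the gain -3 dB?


Cutoff frequency of a first-order RC filter:
fc = 1 / (2 * pi * R * C)
C = 0.1 uF = 1e-07 F
fc = 1 / (2 * pi * 249871.0 * 1e-07)
   = 1 / 0.15699857958903
   = 6.369484 Hz

6.369484 Hz


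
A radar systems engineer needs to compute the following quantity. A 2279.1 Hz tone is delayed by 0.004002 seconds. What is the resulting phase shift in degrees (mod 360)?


Phase shift from frequency and time delay:
phi = 360 * f * t_delay
    = 360 * 2279.1 * 0.004002
    = 3283.54 degrees
    mod 360 = 43.54 degrees

43.54 degrees


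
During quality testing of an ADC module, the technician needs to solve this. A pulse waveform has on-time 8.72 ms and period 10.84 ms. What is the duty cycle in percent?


Duty cycle as a percentage:
DC = (t_on / T) * 100
   = (8.72 / 10.84) * 100
   = 0.804428 * 100
   = 80.44 %

80.44 %


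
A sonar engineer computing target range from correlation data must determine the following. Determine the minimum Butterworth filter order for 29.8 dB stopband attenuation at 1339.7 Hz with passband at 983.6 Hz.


Butterworth filter order formula:
n = log10(10^(A/10) - 1) / (2 * log10(f_stop/f_pass))
10^(29.8/10) - 1 = 953.9926
f_stop/f_pass = 1339.7 / 983.6 = 1.362
n = 11.102 -> ceil = 12

12


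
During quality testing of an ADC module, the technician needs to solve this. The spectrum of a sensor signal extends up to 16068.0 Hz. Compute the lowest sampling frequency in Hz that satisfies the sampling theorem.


The Nyquist rate is twice the maximum frequency component.
fs_min = 2 * fmax
      = 2 * 16068.0
      = 32136.0 Hz

32136.0


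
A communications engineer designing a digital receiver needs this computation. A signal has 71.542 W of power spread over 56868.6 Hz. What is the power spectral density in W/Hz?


Power spectral density:
PSD = P / BW
    = 71.542 / 56868.6
    = 0.00125802 W/Hz

0.00125802 W/Hz


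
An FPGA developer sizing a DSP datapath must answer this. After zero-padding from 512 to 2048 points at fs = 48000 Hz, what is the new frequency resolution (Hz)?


Frequency resolution after zero-padding:
N_padded = 512 * 4 = 2048
df = fs / N_padded
   = 48000 / 2048
   = 23.4375 Hz

23.4375 Hz


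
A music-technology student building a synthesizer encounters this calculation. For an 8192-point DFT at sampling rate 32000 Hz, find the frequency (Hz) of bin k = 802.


Frequency of DFT bin k:
f_k = k * fs / N
    = 802 * 32000 / 8192
    = 25664000 / 8192
    = 3132.812 Hz

3132.812 Hz


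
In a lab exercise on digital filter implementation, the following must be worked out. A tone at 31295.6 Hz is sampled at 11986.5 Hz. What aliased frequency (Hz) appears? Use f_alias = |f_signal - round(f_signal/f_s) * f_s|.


Compute the nearest integer multiple of fs to the signal:
n = round(31295.6 / 11986.5) = 3
f_alias = |31295.6 - 3 * 11986.5|
        = |31295.6 - 35959.5|
        = 4663.9 Hz

4663.9


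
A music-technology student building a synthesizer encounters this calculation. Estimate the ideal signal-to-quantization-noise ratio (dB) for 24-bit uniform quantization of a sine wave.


Theoretical SNR for a full-scale sinusoid:
SNR = 6.02 * N + 1.76
    = 6.02 * 24 + 1.76
    = 144.48 + 1.76
    = 146.24 dB

146.24 dB


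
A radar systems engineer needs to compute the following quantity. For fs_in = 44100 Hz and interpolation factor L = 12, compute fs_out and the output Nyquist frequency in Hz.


Step 1 — output sample rate after interpolation by L:
fs_out = L * fs_in = 12 * 44100 = 529200 Hz

Step 2 — Nyquist frequency of the output stream:
f_Nyq = fs_out / 2 = 529200 / 2 = 264600.0 Hz

fs_out = 529200 Hz; f_Nyquist = 264600.0 Hz


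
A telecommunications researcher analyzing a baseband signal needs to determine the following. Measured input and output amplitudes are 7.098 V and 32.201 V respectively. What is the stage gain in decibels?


Voltage gain in dB:
G = 20 * log10(Vout / Vin)
  = 20 * log10(32.201 / 7.098)
  = 20 * log10(4.53663)
  = 20 * 0.656733
  = 13.13 dB

13.13 dB


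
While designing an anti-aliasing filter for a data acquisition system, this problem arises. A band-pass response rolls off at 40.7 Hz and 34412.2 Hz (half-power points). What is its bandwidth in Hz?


Bandwidth is the difference of -3dB frequencies:
BW = f_high - f_low
   = 34412.2 - 40.7
   = 34371.5 Hz

34371.5 Hz


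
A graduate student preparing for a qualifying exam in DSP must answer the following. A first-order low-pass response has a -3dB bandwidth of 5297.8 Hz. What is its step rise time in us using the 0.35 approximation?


Rise time from bandwidth relationship:
tr = 0.35 / BW
   = 0.35 / 5297.8
   = 6.606515912e-05 s
   = 66.0652 us

66.0652 us


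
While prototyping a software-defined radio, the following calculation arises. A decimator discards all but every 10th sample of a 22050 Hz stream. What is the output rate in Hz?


Decimation reduces the sample rate:
fs_out = fs_in / M
       = 22050 / 10
       = 2205.0 Hz

2205.0 Hz


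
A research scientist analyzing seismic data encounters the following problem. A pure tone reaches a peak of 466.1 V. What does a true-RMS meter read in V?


RMS voltage for a sinusoidal waveform:
V_rms = V_peak / sqrt(2)
      = 466.1 / 1.414214
      = 329.582 V

329.582 V


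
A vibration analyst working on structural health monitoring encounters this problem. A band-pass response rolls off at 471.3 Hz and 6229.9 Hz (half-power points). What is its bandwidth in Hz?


Bandwidth is the difference of -3dB frequencies:
BW = f_high - f_low
   = 6229.9 - 471.3
   = 5758.6 Hz

5758.6 Hz


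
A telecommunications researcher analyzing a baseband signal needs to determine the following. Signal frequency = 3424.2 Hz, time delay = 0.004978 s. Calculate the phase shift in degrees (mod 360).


Phase shift from frequency and time delay:
phi = 360 * f * t_delay
    = 360 * 3424.2 * 0.004978
    = 6136.44 degrees
    mod 360 = 16.44 degrees

16.44 degrees


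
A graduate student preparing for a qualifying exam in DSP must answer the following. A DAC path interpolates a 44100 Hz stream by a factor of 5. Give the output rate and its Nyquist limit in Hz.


Step 1 — output sample rate after interpolation by L:
fs_out = L * fs_in = 5 * 44100 = 220500 Hz

Step 2 — Nyquist frequency of the output stream:
f_Nyq = fs_out / 2 = 220500 / 2 = 110250.0 Hz

fs_out = 220500 Hz; f_Nyquist = 110250.0 Hz


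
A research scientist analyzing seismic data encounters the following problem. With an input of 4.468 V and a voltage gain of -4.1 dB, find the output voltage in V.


Output voltage from dB gain:
V_out = V_in * 10^(gain_dB / 20)
      = 4.468 * 10^(-4.1 / 20)
      = 4.468 * 0.623735
      = 2.7868 V

2.7868 V


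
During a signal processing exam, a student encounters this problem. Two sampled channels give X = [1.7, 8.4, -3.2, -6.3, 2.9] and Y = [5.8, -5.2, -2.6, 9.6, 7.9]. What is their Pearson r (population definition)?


Pearson correlation coefficient (population):
r = cov(X,Y) / (std(X) * std(Y))
Mean X = 0.7, Mean Y = 3.1
Cov(X,Y) = -14.784
Std(X) = 5.086059, Std(Y) = 5.898474
r = -0.4928

-0.4928


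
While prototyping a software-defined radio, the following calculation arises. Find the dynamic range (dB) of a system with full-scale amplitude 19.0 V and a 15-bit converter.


Dynamic range from full-scale to LSB:
V_min = V_max / 2^bits = 19.0 / 2^15
DR = 20 * log10(V_max / V_min)
   = 20 * log10(2^15)
   = 20 * 15 * log10(2)
   = 90.31 dB

90.31 dB


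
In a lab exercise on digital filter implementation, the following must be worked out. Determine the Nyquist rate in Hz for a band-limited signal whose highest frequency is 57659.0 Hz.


The Nyquist rate is twice the maximum frequency component.
fs_min = 2 * fmax
      = 2 * 57659.0
      = 115318.0 Hz

115318.0


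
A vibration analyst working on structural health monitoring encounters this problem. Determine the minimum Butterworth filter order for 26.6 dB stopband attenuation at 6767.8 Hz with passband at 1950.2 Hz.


Butterworth filter order formula:
n = log10(10^(A/10) - 1) / (2 * log10(f_stop/f_pass))
10^(26.6/10) - 1 = 456.0882
f_stop/f_pass = 6767.8 / 1950.2 = 3.4703
n = 2.4604 -> ceil = 3

3


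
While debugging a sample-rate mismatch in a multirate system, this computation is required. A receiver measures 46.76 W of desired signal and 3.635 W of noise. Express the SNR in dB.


SNR in decibels:
SNR = 10 * log10(Ps / Pn)
    = 10 * log10(46.76 / 3.635)
    = 10 * log10(12.8638)
    = 10 * 1.1094
    = 11.09 dB

11.09 dB


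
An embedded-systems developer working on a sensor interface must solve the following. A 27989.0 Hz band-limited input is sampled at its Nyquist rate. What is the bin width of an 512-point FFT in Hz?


Step 1 — Nyquist sampling rate:
fs = 2 * fmax = 2 * 27989.0 = 55978.0 Hz

Step 2 — DFT bin spacing:
df = fs / N = 55978.0 / 512 = 109.332 Hz

109.332 Hz


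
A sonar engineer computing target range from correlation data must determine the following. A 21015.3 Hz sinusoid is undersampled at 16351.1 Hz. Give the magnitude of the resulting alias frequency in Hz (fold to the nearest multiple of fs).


Compute the nearest integer multiple of fs to the signal:
n = round(21015.3 / 16351.1) = 1
f_alias = |21015.3 - 1 * 16351.1|
        = |21015.3 - 16351.1|
        = 4664.2 Hz

4664.2


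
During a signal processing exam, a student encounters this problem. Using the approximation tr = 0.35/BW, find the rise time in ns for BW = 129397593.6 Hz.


Rise time from bandwidth relationship:
tr = 0.35 / BW
   = 0.35 / 129397593.6
   = 2.704841646e-09 s
   = 2.7048 ns

2.7048 ns


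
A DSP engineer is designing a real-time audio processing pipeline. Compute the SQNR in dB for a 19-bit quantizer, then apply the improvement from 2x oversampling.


Step 1 — baseline SQNR at Nyquist:
SQNR_base = 6.02*N + 1.76
          = 6.02*19 + 1.76
          = 116.14 dB

Step 2 — oversampling processing gain:
G = 10*log10(OSR) = 10*log10(2) = 3.01 dB

Step 3 — total:
SQNR_total = 116.14 + 3.01 = 119.15 dB

Base SQNR = 116.14 dB; oversampled SQNR = 119.15 dB


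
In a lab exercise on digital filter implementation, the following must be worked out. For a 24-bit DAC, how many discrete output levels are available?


Number of quantization levels = 2^N
= 2^24
= 16777216

16777216


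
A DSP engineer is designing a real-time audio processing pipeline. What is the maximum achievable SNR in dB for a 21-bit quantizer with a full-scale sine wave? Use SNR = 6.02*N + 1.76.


Theoretical SNR for a full-scale sinusoid:
SNR = 6.02 * N + 1.76
    = 6.02 * 21 + 1.76
    = 126.42 + 1.76
    = 128.18 dB

128.18 dB


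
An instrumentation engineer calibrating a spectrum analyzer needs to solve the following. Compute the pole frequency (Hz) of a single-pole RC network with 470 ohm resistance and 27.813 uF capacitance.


Cutoff frequency of a first-order RC filter:
fc = 1 / (2 * pi * R * C)
C = 27.813 uF = 2.7813e-05 F
fc = 1 / (2 * pi * 470 * 2.7813e-05)
   = 1 / 0.082134489485835
   = 12.175153 Hz

12.175153 Hz


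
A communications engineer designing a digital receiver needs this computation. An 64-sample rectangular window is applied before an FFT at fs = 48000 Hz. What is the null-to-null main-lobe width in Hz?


Main lobe width for a rectangular window:
Width = 2 * fs / N
      = 2 * 48000 / 64
      = 96000 / 64
      = 1500.0 Hz

1500.0 Hz


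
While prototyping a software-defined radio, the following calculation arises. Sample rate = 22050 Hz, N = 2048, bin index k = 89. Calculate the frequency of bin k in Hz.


Frequency of DFT bin k:
f_k = k * fs / N
    = 89 * 22050 / 2048
    = 1962450 / 2048
    = 958.228 Hz

958.228 Hz


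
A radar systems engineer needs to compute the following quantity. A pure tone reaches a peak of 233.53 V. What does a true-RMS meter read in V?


RMS voltage for a sinusoidal waveform:
V_rms = V_peak / sqrt(2)
      = 233.53 / 1.414214
      = 165.131 V

165.131 V


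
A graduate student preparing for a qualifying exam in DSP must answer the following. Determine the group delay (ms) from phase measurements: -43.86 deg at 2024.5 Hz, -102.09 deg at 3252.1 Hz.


Group delay from phase difference:
tau = -d(phi)/d(omega)
d(phi) = -58.23 deg = -1.016305 rad
d(omega) = 2*pi*(3252.1 - 2024.5) = 7713.2383 rad/s
tau = -(-1.016305) / 7713.2383
    = 0.1318 ms

0.1318 ms


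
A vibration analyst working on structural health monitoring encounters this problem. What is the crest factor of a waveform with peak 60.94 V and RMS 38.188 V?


Crest factor is the ratio of peak to RMS:
CF = V_peak / V_rms
   = 60.94 / 38.188
   = 1.5958

1.5958


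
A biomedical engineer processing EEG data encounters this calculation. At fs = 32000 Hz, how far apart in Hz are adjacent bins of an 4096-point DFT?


DFT frequency resolution:
df = fs / N
   = 32000 / 4096
   = 7.8125 Hz

7.8125 Hz


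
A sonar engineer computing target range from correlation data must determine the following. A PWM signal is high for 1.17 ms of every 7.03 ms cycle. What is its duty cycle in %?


Duty cycle as a percentage:
DC = (t_on / T) * 100
   = (1.17 / 7.03) * 100
   = 0.16643 * 100
   = 16.64 %

16.64 %


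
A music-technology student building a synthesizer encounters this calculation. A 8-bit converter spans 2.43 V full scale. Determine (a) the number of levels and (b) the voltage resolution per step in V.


Step 1 — number of quantization levels:
L = 2^N = 2^8 = 256

Step 2 — LSB step size:
delta = Vfs / L
      = 2.43 / 256
      = 0.00949219 V

Levels = 256; step size = 0.00949219 V


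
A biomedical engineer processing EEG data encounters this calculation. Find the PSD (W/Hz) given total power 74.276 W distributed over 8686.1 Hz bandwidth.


Power spectral density:
PSD = P / BW
    = 74.276 / 8686.1
    = 0.00855113 W/Hz

0.00855113 W/Hz


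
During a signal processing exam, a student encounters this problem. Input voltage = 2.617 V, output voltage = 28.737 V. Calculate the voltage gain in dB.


Voltage gain in dB:
G = 20 * log10(Vout / Vin)
  = 20 * log10(28.737 / 2.617)
  = 20 * log10(10.980894)
  = 20 * 1.040638
  = 20.81 dB

20.81 dB


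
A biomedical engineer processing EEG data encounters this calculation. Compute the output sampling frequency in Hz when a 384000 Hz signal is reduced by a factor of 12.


Decimation reduces the sample rate:
fs_out = fs_in / M
       = 384000 / 12
       = 32000.0 Hz

32000.0 Hz


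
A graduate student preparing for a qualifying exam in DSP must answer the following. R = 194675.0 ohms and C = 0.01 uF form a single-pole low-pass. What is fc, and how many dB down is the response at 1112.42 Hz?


Step 1 — cutoff frequency:
fc = 1 / (2*pi*R*C)
C = 0.01 uF = 1e-08 F
fc = 1 / (2*pi*194675.0*1e-08)
   = 81.7542 Hz

Step 2 — magnitude at f = 1112.42 Hz:
|H(f)| = 1 / sqrt(1 + (f/fc)^2)
f/fc = 1112.42 / 81.7542 = 13.606885
|H| = 1 / sqrt(1 + 185.147319) = 0.0732945
|H|_dB = 20*log10(0.0732945) = -22.7 dB

fc = 81.7542 Hz; |H(1112.42 Hz)| = -22.7 dB


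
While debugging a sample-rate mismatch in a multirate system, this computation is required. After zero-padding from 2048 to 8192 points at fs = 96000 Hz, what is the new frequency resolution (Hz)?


Frequency resolution after zero-padding:
N_padded = 2048 * 4 = 8192
df = fs / N_padded
   = 96000 / 8192
   = 11.7188 Hz

11.7188 Hz


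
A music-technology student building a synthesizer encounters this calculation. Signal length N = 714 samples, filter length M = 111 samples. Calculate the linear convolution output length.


Linear convolution output length:
L = N + M - 1
  = 714 + 111 - 1
  = 824 samples

824


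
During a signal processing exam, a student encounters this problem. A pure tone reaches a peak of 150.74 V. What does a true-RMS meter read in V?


RMS voltage for a sinusoidal waveform:
V_rms = V_peak / sqrt(2)
      = 150.74 / 1.414214
      = 106.589 V

106.589 V


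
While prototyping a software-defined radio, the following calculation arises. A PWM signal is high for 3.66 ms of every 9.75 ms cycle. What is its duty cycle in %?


Duty cycle as a percentage:
DC = (t_on / T) * 100
   = (3.66 / 9.75) * 100
   = 0.375385 * 100
   = 37.54 %

37.54 %


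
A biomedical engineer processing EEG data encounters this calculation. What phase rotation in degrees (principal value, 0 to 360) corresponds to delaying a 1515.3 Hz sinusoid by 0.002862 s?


Phase shift from frequency and time delay:
phi = 360 * f * t_delay
    = 360 * 1515.3 * 0.002862
    = 1561.24 degrees
    mod 360 = 121.24 degrees

121.24 degrees


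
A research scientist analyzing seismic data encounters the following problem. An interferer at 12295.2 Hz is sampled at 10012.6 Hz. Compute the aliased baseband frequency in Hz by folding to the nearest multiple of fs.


Compute the nearest integer multiple of fs to the signal:
n = round(12295.2 / 10012.6) = 1
f_alias = |12295.2 - 1 * 10012.6|
        = |12295.2 - 10012.6|
        = 2282.6 Hz

2282.6


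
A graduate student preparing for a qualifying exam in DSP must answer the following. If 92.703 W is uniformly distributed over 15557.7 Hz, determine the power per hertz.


Power spectral density:
PSD = P / BW
    = 92.703 / 15557.7
    = 0.00595866 W/Hz

0.00595866 W/Hz


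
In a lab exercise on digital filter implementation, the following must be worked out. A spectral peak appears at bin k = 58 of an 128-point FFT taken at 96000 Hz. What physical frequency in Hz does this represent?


Frequency of DFT bin k:
f_k = k * fs / N
    = 58 * 96000 / 128
    = 5568000 / 128
    = 43500.0 Hz

43500.0 Hz


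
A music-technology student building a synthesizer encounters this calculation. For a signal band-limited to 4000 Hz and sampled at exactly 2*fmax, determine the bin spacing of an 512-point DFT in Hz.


Step 1 — Nyquist sampling rate:
fs = 2 * fmax = 2 * 4000 = 8000 Hz

Step 2 — DFT bin spacing:
df = fs / N = 8000 / 512 = 15.625 Hz

15.625 Hz


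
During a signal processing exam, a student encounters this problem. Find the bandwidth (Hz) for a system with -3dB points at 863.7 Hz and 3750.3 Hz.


Bandwidth is the difference of -3dB frequencies:
BW = f_high - f_low
   = 3750.3 - 863.7
   = 2886.6 Hz

2886.6 Hz


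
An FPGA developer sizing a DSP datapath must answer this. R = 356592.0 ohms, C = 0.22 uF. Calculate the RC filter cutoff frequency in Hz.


Cutoff frequency of a first-order RC filter:
fc = 1 / (2 * pi * R * C)
C = 0.22 uF = 2.2e-07 F
fc = 1 / (2 * pi * 356592.0 * 2.2e-07)
   = 1 / 0.49291739531271
   = 2.028737 Hz

2.028737 Hz


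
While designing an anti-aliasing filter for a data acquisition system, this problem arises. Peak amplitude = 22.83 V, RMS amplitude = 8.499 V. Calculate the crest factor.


Crest factor is the ratio of peak to RMS:
CF = V_peak / V_rms
   = 22.83 / 8.499
   = 2.6862

2.6862


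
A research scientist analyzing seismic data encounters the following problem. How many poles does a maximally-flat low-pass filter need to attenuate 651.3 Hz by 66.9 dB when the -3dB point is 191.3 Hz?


Butterworth filter order formula:
n = log10(10^(A/10) - 1) / (2 * log10(f_stop/f_pass))
10^(66.9/10) - 1 = 4897787.1937
f_stop/f_pass = 651.3 / 191.3 = 3.4046
n = 6.2868 -> ceil = 7

7


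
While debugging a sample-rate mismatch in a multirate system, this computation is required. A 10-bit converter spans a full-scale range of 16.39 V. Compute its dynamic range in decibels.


Dynamic range from full-scale to LSB:
V_min = V_max / 2^bits = 16.39 / 2^10
DR = 20 * log10(V_max / V_min)
   = 20 * log10(2^10)
   = 20 * 10 * log10(2)
   = 60.21 dB

60.21 dB


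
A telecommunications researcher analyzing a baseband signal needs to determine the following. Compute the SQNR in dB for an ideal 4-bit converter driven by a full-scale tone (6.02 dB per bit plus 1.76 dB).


Theoretical SNR for a full-scale sinusoid:
SNR = 6.02 * N + 1.76
    = 6.02 * 4 + 1.76
    = 24.08 + 1.76
    = 25.84 dB

25.84 dB


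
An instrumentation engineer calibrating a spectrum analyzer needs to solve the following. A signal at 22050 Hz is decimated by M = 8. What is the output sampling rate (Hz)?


Decimation reduces the sample rate:
fs_out = fs_in / M
       = 22050 / 8
       = 2756.25 Hz

2756.25 Hz


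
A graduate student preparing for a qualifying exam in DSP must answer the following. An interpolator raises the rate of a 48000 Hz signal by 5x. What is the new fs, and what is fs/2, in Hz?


Step 1 — output sample rate after interpolation by L:
fs_out = L * fs_in = 5 * 48000 = 240000 Hz

Step 2 — Nyquist frequency of the output stream:
f_Nyq = fs_out / 2 = 240000 / 2 = 120000.0 Hz

fs_out = 240000 Hz; f_Nyquist = 120000.0 Hz
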